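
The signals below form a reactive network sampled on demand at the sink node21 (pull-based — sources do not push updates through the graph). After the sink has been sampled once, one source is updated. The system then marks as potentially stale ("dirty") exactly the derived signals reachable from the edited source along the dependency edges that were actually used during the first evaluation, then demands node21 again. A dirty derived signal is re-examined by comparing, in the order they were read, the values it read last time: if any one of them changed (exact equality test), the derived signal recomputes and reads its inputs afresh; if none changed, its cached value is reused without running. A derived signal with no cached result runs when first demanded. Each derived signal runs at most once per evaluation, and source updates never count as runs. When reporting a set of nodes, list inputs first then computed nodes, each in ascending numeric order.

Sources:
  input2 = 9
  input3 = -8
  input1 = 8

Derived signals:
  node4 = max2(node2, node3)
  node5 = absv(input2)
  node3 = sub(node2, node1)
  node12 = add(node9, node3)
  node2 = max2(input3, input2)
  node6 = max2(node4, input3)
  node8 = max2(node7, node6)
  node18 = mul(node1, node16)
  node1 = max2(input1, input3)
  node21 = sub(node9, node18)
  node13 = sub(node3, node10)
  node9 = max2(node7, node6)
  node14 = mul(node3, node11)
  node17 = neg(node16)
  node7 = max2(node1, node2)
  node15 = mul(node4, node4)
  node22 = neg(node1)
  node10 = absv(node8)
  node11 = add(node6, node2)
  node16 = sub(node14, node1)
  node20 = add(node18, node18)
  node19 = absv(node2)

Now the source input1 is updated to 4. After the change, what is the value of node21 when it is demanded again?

node21 now evaluates to -335.
The important point: at node6 every value read last time is unchanged, so the dirty flag clears without a run.

Initial pass — values computed on the first demand:
  node1 = max2(8, -8) = 8
  node2 = max2(-8, 9) = 9
  node3 = sub(9, 8) = 1
  node4 = max2(9, 1) = 9
  node6 = max2(9, -8) = 9
  node7 = max2(8, 9) = 9
  node9 = max2(9, 9) = 9
  node11 = add(9, 9) = 18
  node14 = mul(1, 18) = 18
  node16 = sub(18, 8) = 10
  node18 = mul(8, 10) = 80
  node21 = sub(9, 80) = -71

Second demand — change propagation:
  node1: re-runs because input1 8->4; new result 4.
  node3: re-runs because node1 8->4; new result 5.
  node4: re-runs because node3 1->5; new result 9 (unchanged).
  node6: re-examined; everything it read last time is the same (node4 unchanged, input3 unchanged) — cache 9 kept, no run.
  node7: re-runs because node1 8->4; new result 9 (unchanged).
  node9: re-examined; everything it read last time is the same (node7 unchanged, node6 unchanged) — cache 9 kept, no run.
  node11: re-examined; everything it read last time is the same (node6 unchanged, node2 unchanged) — cache 18 kept, no run.
  node14: re-runs because node3 1->5; new result 90.
  node16: re-runs because node14 18->90; node1 8->4; new result 86.
  node18: re-runs because node1 8->4; node16 10->86; new result 344.
  node21: re-runs because node18 80->344; new result -335.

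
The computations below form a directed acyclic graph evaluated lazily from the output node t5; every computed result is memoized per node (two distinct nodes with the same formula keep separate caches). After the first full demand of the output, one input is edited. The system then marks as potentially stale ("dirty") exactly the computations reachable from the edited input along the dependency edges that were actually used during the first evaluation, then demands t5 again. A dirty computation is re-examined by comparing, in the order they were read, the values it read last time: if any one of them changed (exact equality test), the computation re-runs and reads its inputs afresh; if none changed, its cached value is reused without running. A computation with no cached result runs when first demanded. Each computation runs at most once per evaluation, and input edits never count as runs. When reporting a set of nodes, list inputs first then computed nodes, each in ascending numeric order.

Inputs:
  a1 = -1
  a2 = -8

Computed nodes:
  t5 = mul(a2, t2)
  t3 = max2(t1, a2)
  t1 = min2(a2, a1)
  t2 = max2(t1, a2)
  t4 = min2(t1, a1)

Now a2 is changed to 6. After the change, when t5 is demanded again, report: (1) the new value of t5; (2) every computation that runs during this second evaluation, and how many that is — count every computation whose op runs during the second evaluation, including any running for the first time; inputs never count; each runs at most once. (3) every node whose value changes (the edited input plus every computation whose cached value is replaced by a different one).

First demand of the output computes:
  t1 = min2(-8, -1) = -8
  t2 = max2(-8, -8) = -8
  t5 = mul(-8, -8) = 64

After the edit, cleaning proceeds:
  t1: a read changed (a2 -8->6) — executes, giving -1.
  t2: a read changed (t1 -8->-1; a2 -8->6) — executes, giving 6.
  t5: a read changed (a2 -8->6; t2 -8->6) — executes, giving 36.

Demanding t5 again yields 36.
3 computations run: t1, t2, t5.
The nodes whose values change: a2, t1, t2, t5.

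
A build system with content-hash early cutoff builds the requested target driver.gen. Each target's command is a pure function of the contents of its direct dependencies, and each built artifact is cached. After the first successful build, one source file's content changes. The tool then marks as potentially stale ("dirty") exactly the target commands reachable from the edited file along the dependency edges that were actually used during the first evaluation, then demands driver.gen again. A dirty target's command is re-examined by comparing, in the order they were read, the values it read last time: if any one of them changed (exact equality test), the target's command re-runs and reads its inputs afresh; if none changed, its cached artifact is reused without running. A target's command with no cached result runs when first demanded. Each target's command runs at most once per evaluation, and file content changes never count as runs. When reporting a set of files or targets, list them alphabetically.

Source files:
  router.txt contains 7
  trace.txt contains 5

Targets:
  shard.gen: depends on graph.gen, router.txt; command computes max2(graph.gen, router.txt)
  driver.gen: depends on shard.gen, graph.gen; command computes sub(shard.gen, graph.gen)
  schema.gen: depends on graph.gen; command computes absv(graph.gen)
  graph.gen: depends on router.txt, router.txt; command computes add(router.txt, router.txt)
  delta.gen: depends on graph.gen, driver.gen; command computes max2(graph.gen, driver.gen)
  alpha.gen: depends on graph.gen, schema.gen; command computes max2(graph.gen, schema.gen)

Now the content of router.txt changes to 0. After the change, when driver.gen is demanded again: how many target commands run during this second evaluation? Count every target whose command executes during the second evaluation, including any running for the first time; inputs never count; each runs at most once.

Target commands that run: driver.gen, graph.gen, shard.gen — 3 in total.

First evaluation (everything demanded from the output):
  graph.gen = add(7, 7) = 14
  shard.gen = max2(14, 7) = 14
  driver.gen = sub(14, 14) = 0

Propagation after the edit:
  graph.gen: runs — router.txt 7->0; router.txt 7->0; result 0.
  shard.gen: runs — graph.gen 14->0; router.txt 7->0; result 0.
  driver.gen: runs — shard.gen 14->0; graph.gen 14->0; result 0 (same value as before).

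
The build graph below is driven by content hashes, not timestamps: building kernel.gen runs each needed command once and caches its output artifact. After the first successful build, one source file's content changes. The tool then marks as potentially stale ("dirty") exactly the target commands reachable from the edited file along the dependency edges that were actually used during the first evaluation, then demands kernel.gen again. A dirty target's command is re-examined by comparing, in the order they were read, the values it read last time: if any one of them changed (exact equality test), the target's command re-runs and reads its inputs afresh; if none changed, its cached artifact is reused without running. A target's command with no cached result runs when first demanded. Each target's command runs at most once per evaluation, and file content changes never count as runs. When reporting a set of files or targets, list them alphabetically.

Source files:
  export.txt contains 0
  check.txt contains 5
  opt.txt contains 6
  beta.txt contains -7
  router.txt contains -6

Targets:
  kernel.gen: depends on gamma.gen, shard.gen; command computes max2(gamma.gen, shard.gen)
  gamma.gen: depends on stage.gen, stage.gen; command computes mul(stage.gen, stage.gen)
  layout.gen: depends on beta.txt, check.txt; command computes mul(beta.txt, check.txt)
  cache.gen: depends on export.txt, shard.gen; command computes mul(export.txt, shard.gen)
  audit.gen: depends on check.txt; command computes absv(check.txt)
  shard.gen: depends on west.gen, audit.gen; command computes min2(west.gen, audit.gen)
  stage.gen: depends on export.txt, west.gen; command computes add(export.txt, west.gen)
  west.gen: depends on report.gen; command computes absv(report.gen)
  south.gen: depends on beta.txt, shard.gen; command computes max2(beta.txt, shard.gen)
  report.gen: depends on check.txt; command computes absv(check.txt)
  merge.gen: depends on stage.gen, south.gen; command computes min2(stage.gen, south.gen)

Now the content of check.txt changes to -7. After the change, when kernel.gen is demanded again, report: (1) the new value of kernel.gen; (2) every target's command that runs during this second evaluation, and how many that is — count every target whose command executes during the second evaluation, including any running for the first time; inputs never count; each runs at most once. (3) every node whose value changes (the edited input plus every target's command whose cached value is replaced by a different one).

Initial pass — values computed on the first demand:
  audit.gen = absv(5) = 5
  report.gen = absv(5) = 5
  west.gen = absv(5) = 5
  shard.gen = min2(5, 5) = 5
  stage.gen = add(0, 5) = 5
  gamma.gen = mul(5, 5) = 25
  kernel.gen = max2(25, 5) = 25

Second demand — change propagation:
  audit.gen: re-runs because check.txt 5->-7; new result 7.
  report.gen: re-runs because check.txt 5->-7; new result 7.
  west.gen: re-runs because report.gen 5->7; new result 7.
  shard.gen: re-runs because west.gen 5->7; audit.gen 5->7; new result 7.
  stage.gen: re-runs because west.gen 5->7; new result 7.
  gamma.gen: re-runs because stage.gen 5->7; stage.gen 5->7; new result 49.
  kernel.gen: re-runs because gamma.gen 25->49; shard.gen 5->7; new result 49.

kernel.gen now evaluates to 49.
Run set: audit.gen, gamma.gen, kernel.gen, report.gen, shard.gen, stage.gen, west.gen (7 run).
Changed values: audit.gen, check.txt, gamma.gen, kernel.gen, report.gen, shard.gen, stage.gen, west.gen.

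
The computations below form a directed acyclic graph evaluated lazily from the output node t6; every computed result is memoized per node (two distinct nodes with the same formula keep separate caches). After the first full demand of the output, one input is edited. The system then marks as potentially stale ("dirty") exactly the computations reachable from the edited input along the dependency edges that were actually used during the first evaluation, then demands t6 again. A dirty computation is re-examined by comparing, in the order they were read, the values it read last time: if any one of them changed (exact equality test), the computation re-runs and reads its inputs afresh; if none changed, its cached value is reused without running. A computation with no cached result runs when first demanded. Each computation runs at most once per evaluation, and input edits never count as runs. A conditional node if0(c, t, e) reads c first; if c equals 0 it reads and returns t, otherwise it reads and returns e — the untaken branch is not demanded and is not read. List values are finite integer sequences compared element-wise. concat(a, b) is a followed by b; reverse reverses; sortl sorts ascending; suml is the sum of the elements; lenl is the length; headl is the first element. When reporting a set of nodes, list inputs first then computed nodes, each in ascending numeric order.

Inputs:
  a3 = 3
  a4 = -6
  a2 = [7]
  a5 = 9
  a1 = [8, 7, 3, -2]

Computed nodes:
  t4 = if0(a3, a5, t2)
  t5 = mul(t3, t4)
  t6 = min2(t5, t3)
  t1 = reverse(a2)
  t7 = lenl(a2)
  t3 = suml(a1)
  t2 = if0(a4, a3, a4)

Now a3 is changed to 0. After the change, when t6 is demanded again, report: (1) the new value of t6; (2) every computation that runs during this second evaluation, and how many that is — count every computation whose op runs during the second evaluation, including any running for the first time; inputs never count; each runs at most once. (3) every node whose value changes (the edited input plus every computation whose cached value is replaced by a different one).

First demand of the output computes:
  t2 = if0(a4=-6 -> else branch a4) = -6
  t3 = suml([8, 7, 3, -2]) = 16
  t4 = if0(a3=3 -> else branch t2) = -6
  t5 = mul(16, -6) = -96
  t6 = min2(-96, 16) = -96

After the edit, cleaning proceeds:
  t4: a read changed (a3 3->0) — executes, giving 9.
  t5: a read changed (t4 -6->9) — executes, giving 144.
  t6: a read changed (t5 -96->144) — executes, giving 16.

Demanding t6 again yields 16.
3 computations run: t4, t5, t6.
The nodes whose values change: a3, t4, t5, t6.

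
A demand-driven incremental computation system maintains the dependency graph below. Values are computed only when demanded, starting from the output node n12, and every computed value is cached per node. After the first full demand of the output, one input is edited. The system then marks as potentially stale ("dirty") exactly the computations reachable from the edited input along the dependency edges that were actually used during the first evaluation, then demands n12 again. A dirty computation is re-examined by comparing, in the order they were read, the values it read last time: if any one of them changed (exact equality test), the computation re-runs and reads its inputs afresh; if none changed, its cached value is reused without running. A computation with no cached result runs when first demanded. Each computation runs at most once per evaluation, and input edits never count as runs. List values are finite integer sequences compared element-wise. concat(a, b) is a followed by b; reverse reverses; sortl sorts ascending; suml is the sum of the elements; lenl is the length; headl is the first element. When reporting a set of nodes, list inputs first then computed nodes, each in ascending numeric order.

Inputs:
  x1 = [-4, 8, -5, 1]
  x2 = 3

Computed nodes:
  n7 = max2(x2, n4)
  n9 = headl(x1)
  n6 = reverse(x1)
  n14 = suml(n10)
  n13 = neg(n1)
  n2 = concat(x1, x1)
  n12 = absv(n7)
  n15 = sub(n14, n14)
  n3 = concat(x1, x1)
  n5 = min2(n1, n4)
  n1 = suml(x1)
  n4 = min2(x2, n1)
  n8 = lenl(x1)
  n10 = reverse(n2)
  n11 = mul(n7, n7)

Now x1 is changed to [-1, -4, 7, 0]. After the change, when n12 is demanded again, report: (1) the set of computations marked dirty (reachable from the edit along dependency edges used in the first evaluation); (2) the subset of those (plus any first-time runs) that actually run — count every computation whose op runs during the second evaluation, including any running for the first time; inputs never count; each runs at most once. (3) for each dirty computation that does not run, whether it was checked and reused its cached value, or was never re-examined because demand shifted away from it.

Marked dirty: n1, n4, n7, n12.
Computations that run: n1, n4, n7 — 3 in total.
Checked but reused from cache: n12.
Key observation: the change is absorbed at n7 — it re-runs but produces the same value, and the output's value is unchanged.

First evaluation (everything demanded from the output):
  n1 = suml([-4, 8, -5, 1]) = 0
  n4 = min2(3, 0) = 0
  n7 = max2(3, 0) = 3
  n12 = absv(3) = 3

Propagation after the edit:
  n1: runs — x1 [-4, 8, -5, 1]->[-1, -4, 7, 0]; result 2.
  n4: runs — n1 0->2; result 2.
  n7: runs — n4 0->2; result 3 (same value as before).
  n12: checked — values it read are unchanged (n7 unchanged); reused cached 3 without running.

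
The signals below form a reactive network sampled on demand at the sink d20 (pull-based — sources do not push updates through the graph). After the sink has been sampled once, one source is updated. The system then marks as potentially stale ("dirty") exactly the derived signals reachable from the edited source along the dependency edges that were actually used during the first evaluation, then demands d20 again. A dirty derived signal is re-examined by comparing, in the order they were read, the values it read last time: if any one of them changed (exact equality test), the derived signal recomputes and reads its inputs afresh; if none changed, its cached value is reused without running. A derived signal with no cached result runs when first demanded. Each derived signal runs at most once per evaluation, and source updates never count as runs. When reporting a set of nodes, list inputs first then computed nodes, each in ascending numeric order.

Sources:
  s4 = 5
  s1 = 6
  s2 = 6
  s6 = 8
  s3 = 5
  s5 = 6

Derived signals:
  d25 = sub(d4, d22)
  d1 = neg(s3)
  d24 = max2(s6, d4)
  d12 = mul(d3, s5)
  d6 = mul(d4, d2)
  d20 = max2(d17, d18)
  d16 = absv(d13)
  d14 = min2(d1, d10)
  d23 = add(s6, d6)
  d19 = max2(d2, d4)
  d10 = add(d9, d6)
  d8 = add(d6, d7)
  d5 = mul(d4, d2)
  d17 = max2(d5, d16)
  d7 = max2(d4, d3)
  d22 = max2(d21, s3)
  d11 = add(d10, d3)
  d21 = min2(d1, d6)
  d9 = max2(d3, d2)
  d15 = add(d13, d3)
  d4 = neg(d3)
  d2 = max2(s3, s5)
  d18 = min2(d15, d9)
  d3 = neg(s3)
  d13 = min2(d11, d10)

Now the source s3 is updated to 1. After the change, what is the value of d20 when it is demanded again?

d20 now evaluates to 11.

Initial pass — values computed on the first demand:
  d2 = max2(5, 6) = 6
  d3 = neg(5) = -5
  d4 = neg(-5) = 5
  d5 = mul(5, 6) = 30
  d6 = mul(5, 6) = 30
  d9 = max2(-5, 6) = 6
  d10 = add(6, 30) = 36
  d11 = add(36, -5) = 31
  d13 = min2(31, 36) = 31
  d15 = add(31, -5) = 26
  d16 = absv(31) = 31
  d17 = max2(30, 31) = 31
  d18 = min2(26, 6) = 6
  d20 = max2(31, 6) = 31

Second demand — change propagation:
  d2: re-runs because s3 5->1; new result 6 (unchanged).
  d3: re-runs because s3 5->1; new result -1.
  d4: re-runs because d3 -5->-1; new result 1.
  d5: re-runs because d4 5->1; new result 6.
  d6: re-runs because d4 5->1; new result 6.
  d9: re-runs because d3 -5->-1; new result 6 (unchanged).
  d10: re-runs because d6 30->6; new result 12.
  d11: re-runs because d10 36->12; d3 -5->-1; new result 11.
  d13: re-runs because d11 31->11; d10 36->12; new result 11.
  d15: re-runs because d13 31->11; d3 -5->-1; new result 10.
  d16: re-runs because d13 31->11; new result 11.
  d17: re-runs because d5 30->6; d16 31->11; new result 11.
  d18: re-runs because d15 26->10; new result 6 (unchanged).
  d20: re-runs because d17 31->11; new result 11.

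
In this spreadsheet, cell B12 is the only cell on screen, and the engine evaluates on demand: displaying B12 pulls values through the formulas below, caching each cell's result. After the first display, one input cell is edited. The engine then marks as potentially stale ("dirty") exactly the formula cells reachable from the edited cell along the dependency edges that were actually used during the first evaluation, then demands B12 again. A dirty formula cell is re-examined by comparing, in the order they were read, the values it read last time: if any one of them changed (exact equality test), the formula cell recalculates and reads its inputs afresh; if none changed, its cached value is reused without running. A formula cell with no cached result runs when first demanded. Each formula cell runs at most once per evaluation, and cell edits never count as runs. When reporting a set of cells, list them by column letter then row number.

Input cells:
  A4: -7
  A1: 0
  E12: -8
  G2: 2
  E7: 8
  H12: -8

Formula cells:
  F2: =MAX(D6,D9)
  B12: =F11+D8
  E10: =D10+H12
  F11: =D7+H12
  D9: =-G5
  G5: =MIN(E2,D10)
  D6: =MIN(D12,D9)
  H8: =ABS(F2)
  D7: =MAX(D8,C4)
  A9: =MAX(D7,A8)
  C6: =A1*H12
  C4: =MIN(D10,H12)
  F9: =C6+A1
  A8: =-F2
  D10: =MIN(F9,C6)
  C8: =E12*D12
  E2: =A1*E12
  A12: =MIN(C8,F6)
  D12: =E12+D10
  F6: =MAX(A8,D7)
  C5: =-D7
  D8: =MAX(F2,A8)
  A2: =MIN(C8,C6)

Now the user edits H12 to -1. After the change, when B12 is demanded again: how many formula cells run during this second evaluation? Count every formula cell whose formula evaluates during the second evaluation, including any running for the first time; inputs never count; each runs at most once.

Run set: B12, C4, C6, D7, F11 (5 run).
The important point: at F9 every value read last time is unchanged, so the dirty flag clears without a run.

Initial pass — values computed on the first demand:
  C6 = 0 * -8 = 0
  E2 = 0 * -8 = 0
  F9 = 0 + 0 = 0
  D10 = MIN(0, 0) = 0
  C4 = MIN(0, -8) = -8
  D12 = -8 + 0 = -8
  G5 = MIN(0, 0) = 0
  D9 = -(0) = 0
  D6 = MIN(-8, 0) = -8
  F2 = MAX(-8, 0) = 0
  A8 = -(0) = 0
  D8 = MAX(0, 0) = 0
  D7 = MAX(0, -8) = 0
  F11 = 0 + -8 = -8
  B12 = -8 + 0 = -8

Second demand — change propagation:
  C6: re-runs because H12 -8->-1; new result 0 (unchanged).
  F9: re-examined; everything it read last time is the same (C6 unchanged, A1 unchanged) — cache 0 kept, no run.
  D10: re-examined; everything it read last time is the same (F9 unchanged, C6 unchanged) — cache 0 kept, no run.
  C4: re-runs because H12 -8->-1; new result -1.
  D12: re-examined; everything it read last time is the same (E12 unchanged, D10 unchanged) — cache -8 kept, no run.
  G5: re-examined; everything it read last time is the same (E2 unchanged, D10 unchanged) — cache 0 kept, no run.
  D9: re-examined; everything it read last time is the same (G5 unchanged) — cache 0 kept, no run.
  D6: re-examined; everything it read last time is the same (D12 unchanged, D9 unchanged) — cache -8 kept, no run.
  F2: re-examined; everything it read last time is the same (D6 unchanged, D9 unchanged) — cache 0 kept, no run.
  A8: re-examined; everything it read last time is the same (F2 unchanged) — cache 0 kept, no run.
  D8: re-examined; everything it read last time is the same (F2 unchanged, A8 unchanged) — cache 0 kept, no run.
  D7: re-runs because C4 -8->-1; new result 0 (unchanged).
  F11: re-runs because H12 -8->-1; new result -1.
  B12: re-runs because F11 -8->-1; new result -1.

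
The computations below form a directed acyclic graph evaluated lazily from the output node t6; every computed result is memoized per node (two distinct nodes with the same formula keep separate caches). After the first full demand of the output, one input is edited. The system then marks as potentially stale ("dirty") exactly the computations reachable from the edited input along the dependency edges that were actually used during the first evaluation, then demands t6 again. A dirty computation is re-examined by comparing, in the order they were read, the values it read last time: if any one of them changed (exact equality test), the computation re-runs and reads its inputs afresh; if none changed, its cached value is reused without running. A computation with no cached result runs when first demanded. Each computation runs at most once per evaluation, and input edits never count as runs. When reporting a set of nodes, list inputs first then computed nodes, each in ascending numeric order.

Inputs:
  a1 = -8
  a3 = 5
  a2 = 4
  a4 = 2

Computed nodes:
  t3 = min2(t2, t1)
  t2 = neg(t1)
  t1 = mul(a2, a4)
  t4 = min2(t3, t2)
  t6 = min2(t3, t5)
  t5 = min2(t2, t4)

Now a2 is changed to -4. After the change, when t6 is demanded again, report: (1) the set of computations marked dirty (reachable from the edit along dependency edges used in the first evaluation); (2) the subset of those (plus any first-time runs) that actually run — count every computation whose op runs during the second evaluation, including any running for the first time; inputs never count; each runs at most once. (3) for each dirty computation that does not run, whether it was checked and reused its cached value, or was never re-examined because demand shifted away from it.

First demand of the output computes:
  t1 = mul(4, 2) = 8
  t2 = neg(8) = -8
  t3 = min2(-8, 8) = -8
  t4 = min2(-8, -8) = -8
  t5 = min2(-8, -8) = -8
  t6 = min2(-8, -8) = -8

After the edit, cleaning proceeds:
  t1: a read changed (a2 4->-4) — executes, giving -8.
  t2: a read changed (t1 8->-8) — executes, giving 8.
  t3: a read changed (t2 -8->8; t1 8->-8) — executes, giving -8 — identical to its old value.
  t4: a read changed (t2 -8->8) — executes, giving -8 — identical to its old value.
  t5: a read changed (t2 -8->8) — executes, giving -8 — identical to its old value.
  t6: dirty, but its reads are unchanged (t3 unchanged, t5 unchanged); cached -8 stands.

Note where the cutoff bites: t6 is checked, finds nothing changed, and keeps its cache.

The edit dirties: t1, t2, t3, t4, t5, t6.
5 computations run: t1, t2, t3, t4, t5.
Cache hits after checking: t6.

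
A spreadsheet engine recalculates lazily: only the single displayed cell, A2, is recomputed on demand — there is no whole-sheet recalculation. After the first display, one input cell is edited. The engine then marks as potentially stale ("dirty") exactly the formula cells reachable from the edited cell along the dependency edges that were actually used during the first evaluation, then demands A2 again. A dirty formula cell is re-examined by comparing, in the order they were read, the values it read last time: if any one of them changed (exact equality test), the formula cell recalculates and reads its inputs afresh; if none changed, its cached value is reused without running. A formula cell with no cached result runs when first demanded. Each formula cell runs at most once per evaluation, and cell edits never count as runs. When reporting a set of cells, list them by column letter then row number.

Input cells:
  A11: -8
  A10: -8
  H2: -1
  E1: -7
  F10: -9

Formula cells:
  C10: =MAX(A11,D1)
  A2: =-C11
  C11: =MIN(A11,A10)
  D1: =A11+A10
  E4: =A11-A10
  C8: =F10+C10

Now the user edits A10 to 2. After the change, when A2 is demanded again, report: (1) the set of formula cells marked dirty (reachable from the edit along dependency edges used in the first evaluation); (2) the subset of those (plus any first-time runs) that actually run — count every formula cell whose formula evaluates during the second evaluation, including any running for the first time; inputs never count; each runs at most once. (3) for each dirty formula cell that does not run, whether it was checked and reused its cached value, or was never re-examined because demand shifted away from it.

First evaluation (everything demanded from the output):
  C11 = MIN(-8, -8) = -8
  A2 = -(-8) = 8

Propagation after the edit:
  C11: runs — A10 -8->2; result -8 (same value as before).
  A2: checked — values it read are unchanged (C11 unchanged); reused cached 8 without running.

Key observation: the change is absorbed at C11 — it re-runs but produces the same value, and the output's value is unchanged.

Marked dirty: A2, C11.
Formula cells that run: C11 — 1 in total.
Checked but reused from cache: A2.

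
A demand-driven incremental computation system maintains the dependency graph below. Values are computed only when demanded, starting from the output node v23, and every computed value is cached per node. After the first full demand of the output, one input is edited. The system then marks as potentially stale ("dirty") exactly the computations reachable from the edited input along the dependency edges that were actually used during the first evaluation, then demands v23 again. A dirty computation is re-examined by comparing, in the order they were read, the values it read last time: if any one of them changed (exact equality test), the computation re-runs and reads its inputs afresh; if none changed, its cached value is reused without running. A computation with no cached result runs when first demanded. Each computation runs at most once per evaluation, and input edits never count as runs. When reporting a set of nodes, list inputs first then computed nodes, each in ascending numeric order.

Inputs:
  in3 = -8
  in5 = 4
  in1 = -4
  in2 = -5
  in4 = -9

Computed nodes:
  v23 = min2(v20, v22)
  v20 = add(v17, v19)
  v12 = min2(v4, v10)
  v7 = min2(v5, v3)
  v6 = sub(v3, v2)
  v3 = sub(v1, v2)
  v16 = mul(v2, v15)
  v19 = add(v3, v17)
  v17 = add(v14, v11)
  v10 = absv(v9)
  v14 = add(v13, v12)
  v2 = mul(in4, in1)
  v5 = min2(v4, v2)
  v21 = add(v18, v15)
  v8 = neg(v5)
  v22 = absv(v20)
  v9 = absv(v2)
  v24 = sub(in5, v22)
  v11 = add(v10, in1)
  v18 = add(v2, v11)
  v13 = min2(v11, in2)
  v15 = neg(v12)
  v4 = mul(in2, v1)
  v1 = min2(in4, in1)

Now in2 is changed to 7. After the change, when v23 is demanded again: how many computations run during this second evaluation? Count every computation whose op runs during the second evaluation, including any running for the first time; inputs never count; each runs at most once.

First evaluation (everything demanded from the output):
  v1 = min2(-9, -4) = -9
  v2 = mul(-9, -4) = 36
  v3 = sub(-9, 36) = -45
  v4 = mul(-5, -9) = 45
  v9 = absv(36) = 36
  v10 = absv(36) = 36
  v11 = add(36, -4) = 32
  v12 = min2(45, 36) = 36
  v13 = min2(32, -5) = -5
  v14 = add(-5, 36) = 31
  v17 = add(31, 32) = 63
  v19 = add(-45, 63) = 18
  v20 = add(63, 18) = 81
  v22 = absv(81) = 81
  v23 = min2(81, 81) = 81

Propagation after the edit:
  v4: runs — in2 -5->7; result -63.
  v12: runs — v4 45->-63; result -63.
  v13: runs — in2 -5->7; result 7.
  v14: runs — v13 -5->7; v12 36->-63; result -56.
  v17: runs — v14 31->-56; result -24.
  v19: runs — v17 63->-24; result -69.
  v20: runs — v17 63->-24; v19 18->-69; result -93.
  v22: runs — v20 81->-93; result 93.
  v23: runs — v20 81->-93; v22 81->93; result -93.

Computations that run: v4, v12, v13, v14, v17, v19, v20, v22, v23 — 9 in total.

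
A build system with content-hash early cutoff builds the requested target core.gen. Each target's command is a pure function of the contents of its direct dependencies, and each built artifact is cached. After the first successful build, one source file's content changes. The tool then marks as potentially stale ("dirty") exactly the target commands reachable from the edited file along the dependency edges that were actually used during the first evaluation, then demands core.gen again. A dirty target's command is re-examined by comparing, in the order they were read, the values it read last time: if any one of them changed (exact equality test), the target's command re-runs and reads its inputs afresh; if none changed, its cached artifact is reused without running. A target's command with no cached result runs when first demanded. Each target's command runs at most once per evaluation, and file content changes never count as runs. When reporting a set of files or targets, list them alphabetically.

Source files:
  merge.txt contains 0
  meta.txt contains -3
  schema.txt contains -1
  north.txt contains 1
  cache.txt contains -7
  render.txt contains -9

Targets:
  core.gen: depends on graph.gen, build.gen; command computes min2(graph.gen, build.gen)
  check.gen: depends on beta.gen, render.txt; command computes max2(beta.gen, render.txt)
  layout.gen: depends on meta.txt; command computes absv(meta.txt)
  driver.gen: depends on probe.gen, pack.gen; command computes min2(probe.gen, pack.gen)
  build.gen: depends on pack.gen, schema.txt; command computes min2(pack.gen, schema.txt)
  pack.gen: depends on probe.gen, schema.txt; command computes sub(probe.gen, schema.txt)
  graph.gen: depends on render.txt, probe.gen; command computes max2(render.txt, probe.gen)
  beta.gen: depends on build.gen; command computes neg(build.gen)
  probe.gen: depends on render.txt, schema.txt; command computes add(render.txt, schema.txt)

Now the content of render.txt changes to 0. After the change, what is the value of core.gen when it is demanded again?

First evaluation (everything demanded from the output):
  probe.gen = add(-9, -1) = -10
  graph.gen = max2(-9, -10) = -9
  pack.gen = sub(-10, -1) = -9
  build.gen = min2(-9, -1) = -9
  core.gen = min2(-9, -9) = -9

Propagation after the edit:
  probe.gen: runs — render.txt -9->0; result -1.
  graph.gen: runs — render.txt -9->0; probe.gen -10->-1; result 0.
  pack.gen: runs — probe.gen -10->-1; result 0.
  build.gen: runs — pack.gen -9->0; result -1.
  core.gen: runs — graph.gen -9->0; build.gen -9->-1; result -1.

New value of core.gen: -1.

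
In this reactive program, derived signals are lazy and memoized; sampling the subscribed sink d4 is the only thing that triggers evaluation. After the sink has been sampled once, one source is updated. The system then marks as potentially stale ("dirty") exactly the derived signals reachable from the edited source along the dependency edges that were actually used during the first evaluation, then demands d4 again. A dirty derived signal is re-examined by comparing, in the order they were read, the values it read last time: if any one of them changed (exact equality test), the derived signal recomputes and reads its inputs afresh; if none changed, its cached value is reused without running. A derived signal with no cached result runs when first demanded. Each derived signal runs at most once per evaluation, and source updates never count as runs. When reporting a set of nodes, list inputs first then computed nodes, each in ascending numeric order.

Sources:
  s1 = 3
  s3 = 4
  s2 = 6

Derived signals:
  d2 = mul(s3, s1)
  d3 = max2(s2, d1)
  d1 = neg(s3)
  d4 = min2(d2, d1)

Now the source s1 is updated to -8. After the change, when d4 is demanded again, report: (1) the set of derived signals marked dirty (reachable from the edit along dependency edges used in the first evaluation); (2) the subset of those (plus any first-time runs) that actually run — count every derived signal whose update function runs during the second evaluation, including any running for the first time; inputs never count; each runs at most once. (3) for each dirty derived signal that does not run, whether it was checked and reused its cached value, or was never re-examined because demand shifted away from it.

The edit dirties: d2, d4.
2 derived signals run: d2, d4.
No dirty derived signal escaped a run.

First demand of the output computes:
  d1 = neg(4) = -4
  d2 = mul(4, 3) = 12
  d4 = min2(12, -4) = -4

After the edit, cleaning proceeds:
  d2: a read changed (s1 3->-8) — executes, giving -32.
  d4: a read changed (d2 12->-32) — executes, giving -32.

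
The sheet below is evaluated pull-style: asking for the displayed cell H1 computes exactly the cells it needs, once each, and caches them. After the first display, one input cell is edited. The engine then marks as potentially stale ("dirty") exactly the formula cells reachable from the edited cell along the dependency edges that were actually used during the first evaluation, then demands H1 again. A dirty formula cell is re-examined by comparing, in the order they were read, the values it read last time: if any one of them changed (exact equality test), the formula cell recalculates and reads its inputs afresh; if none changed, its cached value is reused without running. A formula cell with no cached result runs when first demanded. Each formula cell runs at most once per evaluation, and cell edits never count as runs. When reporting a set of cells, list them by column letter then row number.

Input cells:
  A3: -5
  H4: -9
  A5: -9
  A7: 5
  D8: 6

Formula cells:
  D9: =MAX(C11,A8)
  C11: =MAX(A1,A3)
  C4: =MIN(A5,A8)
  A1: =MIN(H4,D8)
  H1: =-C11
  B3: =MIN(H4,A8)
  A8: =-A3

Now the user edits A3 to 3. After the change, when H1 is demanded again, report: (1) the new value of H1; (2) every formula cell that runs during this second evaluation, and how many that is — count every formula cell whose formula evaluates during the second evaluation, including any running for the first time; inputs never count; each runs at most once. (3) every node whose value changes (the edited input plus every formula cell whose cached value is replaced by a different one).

Demanding H1 again yields -3.
2 formula cells run: C11, H1.
The nodes whose values change: A3, C11, H1.

First demand of the output computes:
  A1 = MIN(-9, 6) = -9
  C11 = MAX(-9, -5) = -5
  H1 = -(-5) = 5

After the edit, cleaning proceeds:
  C11: a read changed (A3 -5->3) — executes, giving 3.
  H1: a read changed (C11 -5->3) — executes, giving -3.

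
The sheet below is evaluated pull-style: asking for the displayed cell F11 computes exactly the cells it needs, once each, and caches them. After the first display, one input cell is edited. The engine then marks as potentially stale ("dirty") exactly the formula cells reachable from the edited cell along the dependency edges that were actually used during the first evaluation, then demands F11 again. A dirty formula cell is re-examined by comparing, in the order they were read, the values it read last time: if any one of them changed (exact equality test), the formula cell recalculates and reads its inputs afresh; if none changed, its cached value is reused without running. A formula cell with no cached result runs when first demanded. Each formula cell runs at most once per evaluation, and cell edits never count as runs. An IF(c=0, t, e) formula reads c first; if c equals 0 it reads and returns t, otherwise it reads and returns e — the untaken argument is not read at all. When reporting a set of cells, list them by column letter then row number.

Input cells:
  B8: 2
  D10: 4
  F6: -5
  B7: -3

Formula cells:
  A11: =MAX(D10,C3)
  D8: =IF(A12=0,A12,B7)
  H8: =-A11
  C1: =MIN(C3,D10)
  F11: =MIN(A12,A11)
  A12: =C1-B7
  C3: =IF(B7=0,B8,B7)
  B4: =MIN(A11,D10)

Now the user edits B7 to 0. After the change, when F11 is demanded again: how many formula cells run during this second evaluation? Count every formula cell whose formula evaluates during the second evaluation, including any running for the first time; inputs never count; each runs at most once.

5 formula cells run: A11, A12, C1, C3, F11.

First demand of the output computes:
  C3 = IF(B7=0: B7=-3 -> else branch B7) = -3
  A11 = MAX(4, -3) = 4
  C1 = MIN(-3, 4) = -3
  A12 = -3 - -3 = 0
  F11 = MIN(0, 4) = 0

After the edit, cleaning proceeds:
  C3: a read changed (B7 -3->0; B7 -3->0) — executes, giving 2.
  A11: a read changed (C3 -3->2) — executes, giving 4 — identical to its old value.
  C1: a read changed (C3 -3->2) — executes, giving 2.
  A12: a read changed (C1 -3->2; B7 -3->0) — executes, giving 2.
  F11: a read changed (A12 0->2) — executes, giving 2.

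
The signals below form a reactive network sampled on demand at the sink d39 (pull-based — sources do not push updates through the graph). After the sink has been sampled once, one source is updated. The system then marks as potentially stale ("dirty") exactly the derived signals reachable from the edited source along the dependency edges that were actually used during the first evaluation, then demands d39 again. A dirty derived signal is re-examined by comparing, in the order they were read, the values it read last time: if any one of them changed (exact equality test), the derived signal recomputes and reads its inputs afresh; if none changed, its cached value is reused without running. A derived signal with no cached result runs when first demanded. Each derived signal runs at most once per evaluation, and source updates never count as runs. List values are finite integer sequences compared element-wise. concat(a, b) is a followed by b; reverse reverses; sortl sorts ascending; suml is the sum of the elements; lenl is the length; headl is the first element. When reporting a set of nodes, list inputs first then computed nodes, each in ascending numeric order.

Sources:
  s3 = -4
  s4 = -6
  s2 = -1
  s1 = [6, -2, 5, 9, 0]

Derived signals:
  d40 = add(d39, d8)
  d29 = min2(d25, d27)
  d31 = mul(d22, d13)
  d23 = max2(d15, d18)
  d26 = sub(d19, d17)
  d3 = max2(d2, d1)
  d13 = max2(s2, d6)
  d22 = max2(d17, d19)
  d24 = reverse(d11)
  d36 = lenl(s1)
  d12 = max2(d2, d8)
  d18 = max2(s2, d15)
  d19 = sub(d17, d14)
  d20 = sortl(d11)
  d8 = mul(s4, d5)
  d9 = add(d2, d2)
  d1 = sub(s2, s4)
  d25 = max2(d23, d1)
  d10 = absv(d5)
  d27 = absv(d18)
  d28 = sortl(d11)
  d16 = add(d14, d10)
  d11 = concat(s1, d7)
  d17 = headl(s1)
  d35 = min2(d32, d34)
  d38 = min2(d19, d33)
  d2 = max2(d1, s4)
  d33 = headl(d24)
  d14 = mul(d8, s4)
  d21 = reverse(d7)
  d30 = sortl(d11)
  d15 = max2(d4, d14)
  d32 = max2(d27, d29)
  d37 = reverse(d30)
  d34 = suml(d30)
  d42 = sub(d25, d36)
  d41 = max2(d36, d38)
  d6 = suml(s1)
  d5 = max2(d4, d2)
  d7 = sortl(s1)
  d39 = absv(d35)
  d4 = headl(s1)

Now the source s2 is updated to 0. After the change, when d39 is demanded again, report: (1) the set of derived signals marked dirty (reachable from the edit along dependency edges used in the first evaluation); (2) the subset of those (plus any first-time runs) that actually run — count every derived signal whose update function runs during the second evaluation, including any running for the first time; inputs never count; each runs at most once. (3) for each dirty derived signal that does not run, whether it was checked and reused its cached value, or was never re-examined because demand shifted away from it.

Dirty set: d1, d2, d5, d8, d14, d15, d18, d23, d25, d27, d29, d32, d35, d39.
Run set: d1, d2, d5, d18, d25 (5 run).
Re-examined without running (cache reused): d8, d14, d15, d23, d27, d29, d32, d35, d39.
The important point: at d8 every value read last time is unchanged, so the dirty flag clears without a run.

Initial pass — values computed on the first demand:
  d1 = sub(-1, -6) = 5
  d2 = max2(5, -6) = 5
  d4 = headl([6, -2, 5, 9, 0]) = 6
  d5 = max2(6, 5) = 6
  d7 = sortl([6, -2, 5, 9, 0]) = [-2, 0, 5, 6, 9]
  d8 = mul(-6, 6) = -36
  d11 = concat([6, -2, 5, 9, 0], [-2, 0, 5, 6, 9]) = [6, -2, 5, 9, 0, -2, 0, 5, 6, 9]
  d14 = mul(-36, -6) = 216
  d15 = max2(6, 216) = 216
  d18 = max2(-1, 216) = 216
  d23 = max2(216, 216) = 216
  d25 = max2(216, 5) = 216
  d27 = absv(216) = 216
  d29 = min2(216, 216) = 216
  d30 = sortl([6, -2, 5, 9, 0, -2, 0, 5, 6, 9]) = [-2, -2, 0, 0, 5, 5, 6, 6, 9, 9]
  d32 = max2(216, 216) = 216
  d34 = suml([-2, -2, 0, 0, 5, 5, 6, 6, 9, 9]) = 36
  d35 = min2(216, 36) = 36
  d39 = absv(36) = 36

Second demand — change propagation:
  d1: re-runs because s2 -1->0; new result 6.
  d2: re-runs because d1 5->6; new result 6.
  d5: re-runs because d2 5->6; new result 6 (unchanged).
  d8: re-examined; everything it read last time is the same (s4 unchanged, d5 unchanged) — cache -36 kept, no run.
  d14: re-examined; everything it read last time is the same (d8 unchanged, s4 unchanged) — cache 216 kept, no run.
  d15: re-examined; everything it read last time is the same (d4 unchanged, d14 unchanged) — cache 216 kept, no run.
  d18: re-runs because s2 -1->0; new result 216 (unchanged).
  d23: re-examined; everything it read last time is the same (d15 unchanged, d18 unchanged) — cache 216 kept, no run.
  d25: re-runs because d1 5->6; new result 216 (unchanged).
  d27: re-examined; everything it read last time is the same (d18 unchanged) — cache 216 kept, no run.
  d29: re-examined; everything it read last time is the same (d25 unchanged, d27 unchanged) — cache 216 kept, no run.
  d32: re-examined; everything it read last time is the same (d27 unchanged, d29 unchanged) — cache 216 kept, no run.
  d35: re-examined; everything it read last time is the same (d32 unchanged, d34 unchanged) — cache 36 kept, no run.
  d39: re-examined; everything it read last time is the same (d35 unchanged) — cache 36 kept, no run.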